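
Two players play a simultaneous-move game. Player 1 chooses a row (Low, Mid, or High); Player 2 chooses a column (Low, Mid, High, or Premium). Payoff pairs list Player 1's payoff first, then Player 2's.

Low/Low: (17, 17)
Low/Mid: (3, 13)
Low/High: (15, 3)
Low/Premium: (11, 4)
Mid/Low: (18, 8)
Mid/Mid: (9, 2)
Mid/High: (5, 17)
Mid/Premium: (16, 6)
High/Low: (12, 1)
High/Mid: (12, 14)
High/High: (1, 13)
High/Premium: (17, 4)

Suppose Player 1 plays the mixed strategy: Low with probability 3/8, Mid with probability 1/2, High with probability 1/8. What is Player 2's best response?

Compute Player 2's expected payoff from each pure strategy against the given mix.
Low: (3/8)·17 + (1/2)·8 + (1/8)·1 = 21/2
Mid: (3/8)·13 + (1/2)·2 + (1/8)·14 = 61/8
High: (3/8)·3 + (1/2)·17 + (1/8)·13 = 45/4
Premium: (3/8)·4 + (1/2)·6 + (1/8)·4 = 5
Highest expected payoff is 45/4, from High.

High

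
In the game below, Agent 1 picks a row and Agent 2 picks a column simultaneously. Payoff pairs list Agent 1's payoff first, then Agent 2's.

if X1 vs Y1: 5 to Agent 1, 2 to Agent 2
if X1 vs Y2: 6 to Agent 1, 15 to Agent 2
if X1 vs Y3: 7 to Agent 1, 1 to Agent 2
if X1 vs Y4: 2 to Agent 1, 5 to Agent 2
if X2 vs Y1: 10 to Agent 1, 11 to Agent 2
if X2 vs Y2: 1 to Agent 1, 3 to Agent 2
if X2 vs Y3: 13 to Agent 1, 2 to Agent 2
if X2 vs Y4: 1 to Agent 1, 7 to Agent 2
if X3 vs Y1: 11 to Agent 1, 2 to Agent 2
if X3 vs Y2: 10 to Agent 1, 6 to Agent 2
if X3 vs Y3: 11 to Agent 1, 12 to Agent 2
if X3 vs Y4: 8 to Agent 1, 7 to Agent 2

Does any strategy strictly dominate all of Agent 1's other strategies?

No strictly dominant strategy

A strategy is strictly dominant if it gives Agent 1 a strictly higher payoff than every other strategy, against every choice by the opponent.
X1 is not dominant: against Y1, X2 gives 10 > 5.
X2 is not dominant: against Y1, X3 gives 11 > 10.
X3 is not dominant: against Y3, X2 gives 13 > 11.
No single strategy is best against every opponent action.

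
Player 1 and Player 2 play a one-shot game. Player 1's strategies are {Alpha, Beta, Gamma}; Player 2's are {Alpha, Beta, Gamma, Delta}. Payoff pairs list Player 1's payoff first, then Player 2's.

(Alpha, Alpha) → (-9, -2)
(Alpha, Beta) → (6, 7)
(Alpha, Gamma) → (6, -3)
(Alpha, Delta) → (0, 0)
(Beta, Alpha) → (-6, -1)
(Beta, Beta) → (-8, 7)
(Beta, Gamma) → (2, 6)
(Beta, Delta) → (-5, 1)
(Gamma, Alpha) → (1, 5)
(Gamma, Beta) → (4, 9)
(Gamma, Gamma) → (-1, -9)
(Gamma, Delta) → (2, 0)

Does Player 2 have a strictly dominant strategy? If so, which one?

A strategy is strictly dominant if it gives Player 2 a strictly higher payoff than every other strategy, against every choice by the opponent.
Beta strictly dominates: vs Alpha: 7 > each of {-2, -3, 0}; vs Beta: 7 > each of {-1, 6, 1}; vs Gamma: 9 > each of {5, -9, 0}.

Beta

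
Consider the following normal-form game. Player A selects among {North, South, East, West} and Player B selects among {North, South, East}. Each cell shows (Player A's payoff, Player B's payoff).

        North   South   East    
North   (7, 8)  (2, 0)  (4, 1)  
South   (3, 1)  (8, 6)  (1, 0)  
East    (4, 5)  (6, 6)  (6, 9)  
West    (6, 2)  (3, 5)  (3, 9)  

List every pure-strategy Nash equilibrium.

(North, North), (South, South), and (East, East)

Check mutual best responses: a cell is a NE iff neither player can gain by unilaterally deviating.
Player A's best responses — vs North: North (payoff 7); vs South: South (payoff 8); vs East: East (payoff 6).
Player B's best responses — vs North: North (payoff 8); vs South: South (payoff 6); vs East: East (payoff 9); vs West: East (payoff 9).
Mutual best responses occur at (North, North), (South, South), and (East, East); at each, neither player gains by switching.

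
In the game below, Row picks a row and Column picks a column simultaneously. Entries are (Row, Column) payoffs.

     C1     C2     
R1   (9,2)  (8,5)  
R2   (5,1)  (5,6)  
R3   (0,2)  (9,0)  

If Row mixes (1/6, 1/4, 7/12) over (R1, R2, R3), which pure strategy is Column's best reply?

C2

Column's best reply maximizes expected payoff against the mix.
C1: (1/6)·2 + (1/4)·1 + (7/12)·2 = 7/4
C2: (1/6)·5 + (1/4)·6 + (7/12)·0 = 7/3
Highest expected payoff is 7/3, from C2.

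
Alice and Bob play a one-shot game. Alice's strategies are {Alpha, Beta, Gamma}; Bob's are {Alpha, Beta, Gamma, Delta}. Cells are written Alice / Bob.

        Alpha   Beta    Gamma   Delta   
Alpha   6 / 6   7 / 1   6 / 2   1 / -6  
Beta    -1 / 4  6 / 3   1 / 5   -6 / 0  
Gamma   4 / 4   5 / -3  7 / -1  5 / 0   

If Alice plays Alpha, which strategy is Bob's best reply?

With Alice fixed at Alpha, Bob's payoffs are: Alpha → 6, Beta → 1, Gamma → 2, Delta → -6.
The maximum is 6, achieved by Alpha.

Alpha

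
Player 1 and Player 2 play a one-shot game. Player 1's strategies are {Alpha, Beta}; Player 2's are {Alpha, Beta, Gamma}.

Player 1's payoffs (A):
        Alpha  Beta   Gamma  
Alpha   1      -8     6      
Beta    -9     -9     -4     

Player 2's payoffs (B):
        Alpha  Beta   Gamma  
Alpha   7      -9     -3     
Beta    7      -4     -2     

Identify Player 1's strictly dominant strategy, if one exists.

A strategy is strictly dominant if it gives Player 1 a strictly higher payoff than every other strategy, against every choice by the opponent.
Alpha strictly dominates: vs Alpha: 1 > -9; vs Beta: -8 > -9; vs Gamma: 6 > -4.

Alpha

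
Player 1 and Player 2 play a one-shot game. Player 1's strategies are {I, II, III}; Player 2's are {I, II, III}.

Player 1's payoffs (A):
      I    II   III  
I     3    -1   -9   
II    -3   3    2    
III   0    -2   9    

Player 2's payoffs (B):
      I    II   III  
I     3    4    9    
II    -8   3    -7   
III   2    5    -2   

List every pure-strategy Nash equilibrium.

(II, II)

Check mutual best responses: a cell is a NE iff neither player can gain by unilaterally deviating.
Player 1's best responses — vs I: I (payoff 3); vs II: II (payoff 3); vs III: III (payoff 9).
Player 2's best responses — vs I: III (payoff 9); vs II: II (payoff 3); vs III: II (payoff 5).
The only mutual best response is (II, II); neither player gains by switching there.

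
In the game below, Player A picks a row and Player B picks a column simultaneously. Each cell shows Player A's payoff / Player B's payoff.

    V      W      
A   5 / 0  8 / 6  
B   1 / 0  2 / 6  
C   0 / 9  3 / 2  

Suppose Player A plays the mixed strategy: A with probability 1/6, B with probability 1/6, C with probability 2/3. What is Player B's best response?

Compute Player B's expected payoff from each pure strategy against the given mix.
V: (1/6)·0 + (1/6)·0 + (2/3)·9 = 6
W: (1/6)·6 + (1/6)·6 + (2/3)·2 = 10/3
Highest expected payoff is 6, from V.

V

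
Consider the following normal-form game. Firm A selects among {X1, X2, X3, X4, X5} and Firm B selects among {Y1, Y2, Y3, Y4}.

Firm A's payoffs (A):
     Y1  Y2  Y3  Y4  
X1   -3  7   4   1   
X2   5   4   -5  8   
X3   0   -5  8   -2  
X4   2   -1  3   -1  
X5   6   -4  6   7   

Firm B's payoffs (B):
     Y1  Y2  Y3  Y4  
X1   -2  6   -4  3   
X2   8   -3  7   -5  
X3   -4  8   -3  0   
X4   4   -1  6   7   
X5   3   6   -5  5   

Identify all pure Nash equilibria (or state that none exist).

Check mutual best responses: a cell is a NE iff neither player can gain by unilaterally deviating.
Firm A's best responses — vs Y1: X5 (payoff 6); vs Y2: X1 (payoff 7); vs Y3: X3 (payoff 8); vs Y4: X2 (payoff 8).
Firm B's best responses — vs X1: Y2 (payoff 6); vs X2: Y1 (payoff 8); vs X3: Y2 (payoff 8); vs X4: Y4 (payoff 7); vs X5: Y2 (payoff 6).
The only mutual best response is (X1, Y2); neither player gains by switching there.

(X1, Y2)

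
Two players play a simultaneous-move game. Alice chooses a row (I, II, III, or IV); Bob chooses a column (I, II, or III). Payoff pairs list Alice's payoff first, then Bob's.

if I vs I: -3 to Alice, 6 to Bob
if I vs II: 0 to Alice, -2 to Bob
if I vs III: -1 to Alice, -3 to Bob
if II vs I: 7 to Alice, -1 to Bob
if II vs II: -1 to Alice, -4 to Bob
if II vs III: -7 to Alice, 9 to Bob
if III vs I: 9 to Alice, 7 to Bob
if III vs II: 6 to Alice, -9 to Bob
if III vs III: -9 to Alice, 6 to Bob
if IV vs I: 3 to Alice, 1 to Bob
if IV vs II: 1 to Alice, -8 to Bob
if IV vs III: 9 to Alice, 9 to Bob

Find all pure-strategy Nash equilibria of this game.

(III, I) and (IV, III)

A profile is a Nash equilibrium when each player is best-responding to the other.
Alice's best responses — vs I: III (payoff 9); vs II: III (payoff 6); vs III: IV (payoff 9).
Bob's best responses — vs I: I (payoff 6); vs II: III (payoff 9); vs III: I (payoff 7); vs IV: III (payoff 9).
Mutual best responses occur at (III, I) and (IV, III); at each, neither player gains by switching.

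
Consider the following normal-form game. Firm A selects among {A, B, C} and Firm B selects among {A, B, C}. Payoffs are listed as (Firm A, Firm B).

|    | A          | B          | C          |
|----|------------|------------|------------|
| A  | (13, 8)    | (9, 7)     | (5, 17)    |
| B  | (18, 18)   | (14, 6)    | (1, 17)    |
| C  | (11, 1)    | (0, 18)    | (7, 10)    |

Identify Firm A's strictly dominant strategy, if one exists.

A strategy is strictly dominant if it gives Firm A a strictly higher payoff than every other strategy, against every choice by the opponent.
A is not dominant: against A, B gives 18 > 13.
B is not dominant: against C, A gives 5 > 1.
C is not dominant: against A, A gives 13 > 11.
No single strategy is best against every opponent action.

None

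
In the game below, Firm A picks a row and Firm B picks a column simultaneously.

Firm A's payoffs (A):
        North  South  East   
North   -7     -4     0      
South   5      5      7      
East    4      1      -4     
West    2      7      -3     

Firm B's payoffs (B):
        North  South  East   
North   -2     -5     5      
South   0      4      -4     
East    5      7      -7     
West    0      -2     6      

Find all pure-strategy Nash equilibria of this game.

Check mutual best responses: a cell is a NE iff neither player can gain by unilaterally deviating.
Firm A's best responses — vs North: South (payoff 5); vs South: West (payoff 7); vs East: South (payoff 7).
Firm B's best responses — vs North: East (payoff 5); vs South: South (payoff 4); vs East: South (payoff 7); vs West: East (payoff 6).
No cell has both players best-responding. For instance, Firm A's best reply to East is South, but against South Firm B prefers South over East.

No pure-strategy Nash equilibrium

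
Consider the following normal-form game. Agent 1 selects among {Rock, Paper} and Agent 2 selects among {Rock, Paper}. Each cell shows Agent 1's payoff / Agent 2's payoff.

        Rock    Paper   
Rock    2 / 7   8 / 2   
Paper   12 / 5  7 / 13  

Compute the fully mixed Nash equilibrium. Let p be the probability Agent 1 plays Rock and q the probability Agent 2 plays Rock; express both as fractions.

In a mixed NE each player is indifferent between their pure strategies, so the opponent's mix sets the indifference.
Agent 2 indifferent between Rock and Paper: p·7 + (1−p)·5 = p·2 + (1−p)·13 ⟹ 5 + 2p = 13 + (-11)p ⟹ p = 8/13.
Agent 1 indifferent between Rock and Paper: q·2 + (1−q)·8 = q·12 + (1−q)·7 ⟹ 8 + (-6)q = 7 + 5q ⟹ q = 1/11.

p = 8/13, q = 1/11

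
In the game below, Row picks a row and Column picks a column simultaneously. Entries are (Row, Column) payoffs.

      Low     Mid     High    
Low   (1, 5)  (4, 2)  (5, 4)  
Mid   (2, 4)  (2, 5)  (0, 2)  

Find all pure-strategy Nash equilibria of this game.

None

A profile is a Nash equilibrium when each player is best-responding to the other.
Row's best responses — vs Low: Mid (payoff 2); vs Mid: Low (payoff 4); vs High: Low (payoff 5).
Column's best responses — vs Low: Low (payoff 5); vs Mid: Mid (payoff 5).
No cell has both players best-responding. For instance, Row's best reply to High is Low, but against Low Column prefers Low over High.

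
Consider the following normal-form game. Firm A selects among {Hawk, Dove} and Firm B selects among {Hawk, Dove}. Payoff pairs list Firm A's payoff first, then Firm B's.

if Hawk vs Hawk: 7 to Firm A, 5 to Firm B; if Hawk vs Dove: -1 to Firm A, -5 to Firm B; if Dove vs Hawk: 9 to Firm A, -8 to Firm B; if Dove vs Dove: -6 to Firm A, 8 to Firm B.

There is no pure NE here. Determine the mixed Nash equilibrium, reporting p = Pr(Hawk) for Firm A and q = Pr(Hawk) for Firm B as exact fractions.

p = 8/13, q = 5/7

In a mixed NE each player is indifferent between their pure strategies, so the opponent's mix sets the indifference.
Firm B indifferent between Hawk and Dove: p·5 + (1−p)·(-8) = p·(-5) + (1−p)·8 ⟹ (-8) + 13p = 8 + (-13)p ⟹ p = 8/13.
Firm A indifferent between Hawk and Dove: q·7 + (1−q)·(-1) = q·9 + (1−q)·(-6) ⟹ (-1) + 8q = (-6) + 15q ⟹ q = 5/7.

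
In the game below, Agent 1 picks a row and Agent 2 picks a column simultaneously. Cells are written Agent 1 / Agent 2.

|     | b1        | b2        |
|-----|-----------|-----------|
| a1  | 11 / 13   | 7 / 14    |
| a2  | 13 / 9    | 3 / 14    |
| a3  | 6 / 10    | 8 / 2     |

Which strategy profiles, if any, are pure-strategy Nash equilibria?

Check mutual best responses: a cell is a NE iff neither player can gain by unilaterally deviating.
Agent 1's best responses — vs b1: a2 (payoff 13); vs b2: a3 (payoff 8).
Agent 2's best responses — vs a1: b2 (payoff 14); vs a2: b2 (payoff 14); vs a3: b1 (payoff 10).
No cell has both players best-responding. For instance, Agent 1's best reply to b1 is a2, but against a2 Agent 2 prefers b2 over b1.

No pure-strategy Nash equilibrium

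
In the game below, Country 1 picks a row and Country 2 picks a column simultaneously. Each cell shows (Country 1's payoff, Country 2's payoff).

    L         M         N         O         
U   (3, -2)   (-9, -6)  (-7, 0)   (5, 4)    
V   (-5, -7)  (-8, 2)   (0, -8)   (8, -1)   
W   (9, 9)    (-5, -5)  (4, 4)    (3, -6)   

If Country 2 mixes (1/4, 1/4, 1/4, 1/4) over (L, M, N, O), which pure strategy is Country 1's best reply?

Country 1's best reply maximizes expected payoff against the mix.
U: (1/4)·3 + (1/4)·(-9) + (1/4)·(-7) + (1/4)·5 = -2
V: (1/4)·(-5) + (1/4)·(-8) + (1/4)·0 + (1/4)·8 = -5/4
W: (1/4)·9 + (1/4)·(-5) + (1/4)·4 + (1/4)·3 = 11/4
Highest expected payoff is 11/4, from W.

W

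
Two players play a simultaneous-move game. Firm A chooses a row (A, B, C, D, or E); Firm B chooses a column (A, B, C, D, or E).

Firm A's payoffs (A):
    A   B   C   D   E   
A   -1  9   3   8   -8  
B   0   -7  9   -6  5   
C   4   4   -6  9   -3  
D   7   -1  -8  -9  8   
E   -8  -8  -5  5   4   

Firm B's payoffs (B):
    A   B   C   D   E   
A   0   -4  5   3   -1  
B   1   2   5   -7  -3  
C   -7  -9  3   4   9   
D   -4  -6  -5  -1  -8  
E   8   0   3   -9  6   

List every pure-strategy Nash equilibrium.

(B, C)

Check mutual best responses: a cell is a NE iff neither player can gain by unilaterally deviating.
Firm A's best responses — vs A: D (payoff 7); vs B: A (payoff 9); vs C: B (payoff 9); vs D: C (payoff 9); vs E: D (payoff 8).
Firm B's best responses — vs A: C (payoff 5); vs B: C (payoff 5); vs C: E (payoff 9); vs D: D (payoff -1); vs E: A (payoff 8).
The only mutual best response is (B, C); neither player gains by switching there.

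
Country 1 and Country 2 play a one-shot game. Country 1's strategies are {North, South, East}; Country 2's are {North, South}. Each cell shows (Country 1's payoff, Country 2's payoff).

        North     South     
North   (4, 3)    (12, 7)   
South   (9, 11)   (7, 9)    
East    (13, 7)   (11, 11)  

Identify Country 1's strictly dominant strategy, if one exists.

A strategy is strictly dominant if it gives Country 1 a strictly higher payoff than every other strategy, against every choice by the opponent.
North is not dominant: against North, South gives 9 > 4.
South is not dominant: against North, East gives 13 > 9.
East is not dominant: against South, North gives 12 > 11.
No single strategy is best against every opponent action.

None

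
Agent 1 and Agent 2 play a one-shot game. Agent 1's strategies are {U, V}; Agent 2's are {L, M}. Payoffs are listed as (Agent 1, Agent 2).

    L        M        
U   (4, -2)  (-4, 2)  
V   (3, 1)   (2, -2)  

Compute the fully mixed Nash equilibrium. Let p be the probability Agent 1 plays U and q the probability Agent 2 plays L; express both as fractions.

In a mixed NE each player is indifferent between their pure strategies, so the opponent's mix sets the indifference.
Agent 2 indifferent between L and M: p·(-2) + (1−p)·1 = p·2 + (1−p)·(-2) ⟹ 1 + (-3)p = (-2) + 4p ⟹ p = 3/7.
Agent 1 indifferent between U and V: q·4 + (1−q)·(-4) = q·3 + (1−q)·2 ⟹ (-4) + 8q = 2 + 1q ⟹ q = 6/7.

p = 3/7, q = 6/7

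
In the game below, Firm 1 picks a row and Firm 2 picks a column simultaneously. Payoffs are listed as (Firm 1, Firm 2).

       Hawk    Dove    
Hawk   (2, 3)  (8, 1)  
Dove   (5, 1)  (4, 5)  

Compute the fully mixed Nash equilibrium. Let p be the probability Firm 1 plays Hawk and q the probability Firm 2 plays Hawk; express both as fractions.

p = 2/3, q = 4/7

Each player's mixing probability is pinned down by making the *other* player indifferent.
Firm 2 indifferent between Hawk and Dove: p·3 + (1−p)·1 = p·1 + (1−p)·5 ⟹ 1 + 2p = 5 + (-4)p ⟹ p = 2/3.
Firm 1 indifferent between Hawk and Dove: q·2 + (1−q)·8 = q·5 + (1−q)·4 ⟹ 8 + (-6)q = 4 + 1q ⟹ q = 4/7.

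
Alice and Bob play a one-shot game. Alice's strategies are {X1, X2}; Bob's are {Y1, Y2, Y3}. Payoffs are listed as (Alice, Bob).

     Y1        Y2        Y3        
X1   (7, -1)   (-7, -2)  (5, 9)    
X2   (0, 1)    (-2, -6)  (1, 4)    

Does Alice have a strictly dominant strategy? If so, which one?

Check whether one of Alice's strategies beats all alternatives regardless of what the opponent does.
X1 is not dominant: against Y2, X2 gives -2 > -7.
X2 is not dominant: against Y1, X1 gives 7 > 0.
No single strategy is best against every opponent action.

None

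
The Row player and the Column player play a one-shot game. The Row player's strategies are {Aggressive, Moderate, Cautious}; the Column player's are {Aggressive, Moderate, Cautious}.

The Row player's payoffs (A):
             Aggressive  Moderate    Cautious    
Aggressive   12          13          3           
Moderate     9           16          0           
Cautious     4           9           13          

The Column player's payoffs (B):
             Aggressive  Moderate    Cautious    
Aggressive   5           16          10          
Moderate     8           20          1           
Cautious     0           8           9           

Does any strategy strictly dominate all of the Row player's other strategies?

Check whether one of the Row player's strategies beats all alternatives regardless of what the opponent does.
Aggressive is not dominant: against Moderate, Moderate gives 16 > 13.
Moderate is not dominant: against Aggressive, Aggressive gives 12 > 9.
Cautious is not dominant: against Aggressive, Aggressive gives 12 > 4.
No single strategy is best against every opponent action.

No strictly dominant strategy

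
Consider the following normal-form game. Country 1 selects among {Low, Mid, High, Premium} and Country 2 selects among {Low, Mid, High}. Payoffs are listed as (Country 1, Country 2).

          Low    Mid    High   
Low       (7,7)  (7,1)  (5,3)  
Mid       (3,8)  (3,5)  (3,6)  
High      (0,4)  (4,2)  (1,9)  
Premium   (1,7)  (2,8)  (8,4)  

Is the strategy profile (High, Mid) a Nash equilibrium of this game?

No

Holding Country 2 at Mid: Country 1 gets 4 from High but could get 7 by switching to Low. Country 1 has a profitable deviation.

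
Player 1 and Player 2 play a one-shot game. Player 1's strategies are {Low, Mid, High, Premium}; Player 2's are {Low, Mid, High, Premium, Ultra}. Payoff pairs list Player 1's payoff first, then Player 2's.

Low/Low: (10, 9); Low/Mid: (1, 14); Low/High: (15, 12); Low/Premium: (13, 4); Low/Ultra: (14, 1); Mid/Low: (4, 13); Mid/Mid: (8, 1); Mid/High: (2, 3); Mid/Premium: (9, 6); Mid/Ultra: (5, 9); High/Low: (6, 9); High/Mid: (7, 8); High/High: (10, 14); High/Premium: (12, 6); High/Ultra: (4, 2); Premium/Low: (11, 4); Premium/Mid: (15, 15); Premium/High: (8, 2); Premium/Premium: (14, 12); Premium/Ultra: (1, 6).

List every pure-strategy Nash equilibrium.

(Premium, Mid)

A profile is a Nash equilibrium when each player is best-responding to the other.
Player 1's best responses — vs Low: Premium (payoff 11); vs Mid: Premium (payoff 15); vs High: Low (payoff 15); vs Premium: Premium (payoff 14); vs Ultra: Low (payoff 14).
Player 2's best responses — vs Low: Mid (payoff 14); vs Mid: Low (payoff 13); vs High: High (payoff 14); vs Premium: Mid (payoff 15).
The only mutual best response is (Premium, Mid); neither player gains by switching there.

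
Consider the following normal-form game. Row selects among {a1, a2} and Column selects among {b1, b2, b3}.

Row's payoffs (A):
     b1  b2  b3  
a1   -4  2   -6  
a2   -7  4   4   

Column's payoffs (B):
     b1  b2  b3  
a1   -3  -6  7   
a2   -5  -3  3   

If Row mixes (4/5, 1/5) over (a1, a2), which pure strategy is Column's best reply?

b3

Compute Column's expected payoff from each pure strategy against the given mix.
b1: (4/5)·(-3) + (1/5)·(-5) = -17/5
b2: (4/5)·(-6) + (1/5)·(-3) = -27/5
b3: (4/5)·7 + (1/5)·3 = 31/5
Highest expected payoff is 31/5, from b3.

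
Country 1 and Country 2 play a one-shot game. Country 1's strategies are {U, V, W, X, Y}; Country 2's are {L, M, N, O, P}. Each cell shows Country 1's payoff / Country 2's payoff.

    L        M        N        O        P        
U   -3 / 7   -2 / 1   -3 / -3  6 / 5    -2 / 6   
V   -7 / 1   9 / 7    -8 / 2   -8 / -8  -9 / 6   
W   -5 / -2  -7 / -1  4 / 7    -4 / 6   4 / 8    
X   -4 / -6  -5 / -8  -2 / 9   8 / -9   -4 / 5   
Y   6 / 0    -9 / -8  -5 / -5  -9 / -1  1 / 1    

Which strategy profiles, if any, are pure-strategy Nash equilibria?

(V, M) and (W, P)

A profile is a Nash equilibrium when each player is best-responding to the other.
Country 1's best responses — vs L: Y (payoff 6); vs M: V (payoff 9); vs N: W (payoff 4); vs O: X (payoff 8); vs P: W (payoff 4).
Country 2's best responses — vs U: L (payoff 7); vs V: M (payoff 7); vs W: P (payoff 8); vs X: N (payoff 9); vs Y: P (payoff 1).
Mutual best responses occur at (V, M) and (W, P); at each, neither player gains by switching.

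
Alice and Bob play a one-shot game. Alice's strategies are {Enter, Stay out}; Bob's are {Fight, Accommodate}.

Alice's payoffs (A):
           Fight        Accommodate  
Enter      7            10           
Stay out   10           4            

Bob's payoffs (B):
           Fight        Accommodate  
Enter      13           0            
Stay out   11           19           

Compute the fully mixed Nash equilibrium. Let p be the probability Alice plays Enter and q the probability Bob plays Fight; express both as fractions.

p = 8/21, q = 2/3

In a mixed NE each player is indifferent between their pure strategies, so the opponent's mix sets the indifference.
Bob indifferent between Fight and Accommodate: p·13 + (1−p)·11 = p·0 + (1−p)·19 ⟹ 11 + 2p = 19 + (-19)p ⟹ p = 8/21.
Alice indifferent between Enter and Stay out: q·7 + (1−q)·10 = q·10 + (1−q)·4 ⟹ 10 + (-3)q = 4 + 6q ⟹ q = 2/3.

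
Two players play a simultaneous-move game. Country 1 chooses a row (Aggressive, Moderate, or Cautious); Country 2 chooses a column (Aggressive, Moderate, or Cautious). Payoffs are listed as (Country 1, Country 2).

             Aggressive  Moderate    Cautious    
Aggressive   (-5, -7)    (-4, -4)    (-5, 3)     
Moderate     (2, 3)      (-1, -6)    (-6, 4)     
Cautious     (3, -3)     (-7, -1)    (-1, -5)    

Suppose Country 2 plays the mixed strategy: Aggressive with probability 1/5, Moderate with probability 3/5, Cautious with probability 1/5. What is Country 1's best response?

Moderate

Country 1's best reply maximizes expected payoff against the mix.
Aggressive: (1/5)·(-5) + (3/5)·(-4) + (1/5)·(-5) = -22/5
Moderate: (1/5)·2 + (3/5)·(-1) + (1/5)·(-6) = -7/5
Cautious: (1/5)·3 + (3/5)·(-7) + (1/5)·(-1) = -19/5
Highest expected payoff is -7/5, from Moderate.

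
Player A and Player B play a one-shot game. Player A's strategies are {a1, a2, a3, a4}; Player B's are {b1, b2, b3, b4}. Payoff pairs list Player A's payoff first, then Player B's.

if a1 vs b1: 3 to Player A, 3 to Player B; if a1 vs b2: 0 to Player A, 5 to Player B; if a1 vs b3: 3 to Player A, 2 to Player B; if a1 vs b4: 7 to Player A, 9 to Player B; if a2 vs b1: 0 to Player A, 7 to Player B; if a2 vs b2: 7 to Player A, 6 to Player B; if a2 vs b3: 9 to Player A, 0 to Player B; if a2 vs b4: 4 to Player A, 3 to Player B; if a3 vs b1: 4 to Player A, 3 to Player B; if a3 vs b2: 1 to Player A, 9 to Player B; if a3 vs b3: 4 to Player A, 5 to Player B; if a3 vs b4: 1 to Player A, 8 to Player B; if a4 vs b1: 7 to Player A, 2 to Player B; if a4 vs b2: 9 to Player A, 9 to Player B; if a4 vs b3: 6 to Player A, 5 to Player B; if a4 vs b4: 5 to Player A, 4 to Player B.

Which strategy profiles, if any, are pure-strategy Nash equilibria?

(a1, b4) and (a4, b2)

Find each player's best response to every opponent strategy; NE are the intersections.
Player A's best responses — vs b1: a4 (payoff 7); vs b2: a4 (payoff 9); vs b3: a2 (payoff 9); vs b4: a1 (payoff 7).
Player B's best responses — vs a1: b4 (payoff 9); vs a2: b1 (payoff 7); vs a3: b2 (payoff 9); vs a4: b2 (payoff 9).
Mutual best responses occur at (a1, b4) and (a4, b2); at each, neither player gains by switching.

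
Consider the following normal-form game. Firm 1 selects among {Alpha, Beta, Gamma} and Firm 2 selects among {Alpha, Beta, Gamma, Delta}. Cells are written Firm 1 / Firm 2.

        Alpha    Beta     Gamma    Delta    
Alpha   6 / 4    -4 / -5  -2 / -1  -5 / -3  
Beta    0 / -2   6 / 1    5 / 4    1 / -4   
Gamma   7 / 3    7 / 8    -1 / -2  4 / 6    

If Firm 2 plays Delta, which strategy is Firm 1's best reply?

Gamma

With Firm 2 fixed at Delta, Firm 1's payoffs are: Alpha → -5, Beta → 1, Gamma → 4.
The maximum is 4, achieved by Gamma.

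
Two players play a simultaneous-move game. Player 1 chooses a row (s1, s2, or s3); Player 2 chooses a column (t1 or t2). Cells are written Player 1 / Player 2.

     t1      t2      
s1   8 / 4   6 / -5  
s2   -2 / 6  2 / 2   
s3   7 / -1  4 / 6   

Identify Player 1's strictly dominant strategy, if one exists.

Check whether one of Player 1's strategies beats all alternatives regardless of what the opponent does.
s1 strictly dominates: vs t1: 8 > each of {-2, 7}; vs t2: 6 > each of {2, 4}.

s1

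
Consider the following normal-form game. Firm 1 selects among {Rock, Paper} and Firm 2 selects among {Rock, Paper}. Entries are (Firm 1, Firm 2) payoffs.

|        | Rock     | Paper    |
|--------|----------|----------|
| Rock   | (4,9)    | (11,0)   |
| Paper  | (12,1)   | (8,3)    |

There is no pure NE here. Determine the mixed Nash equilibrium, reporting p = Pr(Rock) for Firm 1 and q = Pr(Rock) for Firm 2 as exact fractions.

In a mixed NE each player is indifferent between their pure strategies, so the opponent's mix sets the indifference.
Firm 2 indifferent between Rock and Paper: p·9 + (1−p)·1 = p·0 + (1−p)·3 ⟹ 1 + 8p = 3 + (-3)p ⟹ p = 2/11.
Firm 1 indifferent between Rock and Paper: q·4 + (1−q)·11 = q·12 + (1−q)·8 ⟹ 11 + (-7)q = 8 + 4q ⟹ q = 3/11.

p = 2/11, q = 3/11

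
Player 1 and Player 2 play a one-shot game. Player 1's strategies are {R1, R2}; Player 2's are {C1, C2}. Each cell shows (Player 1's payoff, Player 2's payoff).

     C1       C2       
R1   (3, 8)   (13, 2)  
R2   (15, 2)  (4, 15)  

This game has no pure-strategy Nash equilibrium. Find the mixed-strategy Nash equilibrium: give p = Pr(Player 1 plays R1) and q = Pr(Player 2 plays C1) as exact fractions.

p = 13/19, q = 3/7

Each player's mixing probability is pinned down by making the *other* player indifferent.
Player 2 indifferent between C1 and C2: p·8 + (1−p)·2 = p·2 + (1−p)·15 ⟹ 2 + 6p = 15 + (-13)p ⟹ p = 13/19.
Player 1 indifferent between R1 and R2: q·3 + (1−q)·13 = q·15 + (1−q)·4 ⟹ 13 + (-10)q = 4 + 11q ⟹ q = 3/7.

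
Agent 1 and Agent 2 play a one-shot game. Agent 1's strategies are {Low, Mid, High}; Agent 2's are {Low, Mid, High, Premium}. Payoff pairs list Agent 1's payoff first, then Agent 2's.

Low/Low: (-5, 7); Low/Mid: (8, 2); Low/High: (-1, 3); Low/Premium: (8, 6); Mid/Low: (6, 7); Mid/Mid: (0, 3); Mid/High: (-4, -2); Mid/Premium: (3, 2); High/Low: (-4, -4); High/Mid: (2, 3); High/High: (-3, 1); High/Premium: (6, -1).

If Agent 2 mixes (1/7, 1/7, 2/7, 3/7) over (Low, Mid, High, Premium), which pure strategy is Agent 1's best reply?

Low

Agent 1's best reply maximizes expected payoff against the mix.
Low: (1/7)·(-5) + (1/7)·8 + (2/7)·(-1) + (3/7)·8 = 25/7
Mid: (1/7)·6 + (1/7)·0 + (2/7)·(-4) + (3/7)·3 = 1
High: (1/7)·(-4) + (1/7)·2 + (2/7)·(-3) + (3/7)·6 = 10/7
Highest expected payoff is 25/7, from Low.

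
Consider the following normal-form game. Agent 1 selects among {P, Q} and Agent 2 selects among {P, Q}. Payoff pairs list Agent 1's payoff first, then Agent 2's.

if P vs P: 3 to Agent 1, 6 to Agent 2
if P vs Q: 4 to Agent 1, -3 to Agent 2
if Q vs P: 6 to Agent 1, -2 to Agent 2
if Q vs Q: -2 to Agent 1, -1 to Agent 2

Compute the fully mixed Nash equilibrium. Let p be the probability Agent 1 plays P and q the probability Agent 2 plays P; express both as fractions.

p = 1/10, q = 2/3

In a mixed NE each player is indifferent between their pure strategies, so the opponent's mix sets the indifference.
Agent 2 indifferent between P and Q: p·6 + (1−p)·(-2) = p·(-3) + (1−p)·(-1) ⟹ (-2) + 8p = (-1) + (-2)p ⟹ p = 1/10.
Agent 1 indifferent between P and Q: q·3 + (1−q)·4 = q·6 + (1−q)·(-2) ⟹ 4 + (-1)q = (-2) + 8q ⟹ q = 2/3.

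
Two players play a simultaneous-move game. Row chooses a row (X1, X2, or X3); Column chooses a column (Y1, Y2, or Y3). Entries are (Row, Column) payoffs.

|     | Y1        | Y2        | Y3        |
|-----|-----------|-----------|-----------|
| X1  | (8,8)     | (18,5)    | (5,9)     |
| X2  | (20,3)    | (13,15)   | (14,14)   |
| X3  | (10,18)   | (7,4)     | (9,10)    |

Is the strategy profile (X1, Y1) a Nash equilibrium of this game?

Holding Column at Y1: Row gets 8 from X1 but could get 20 by switching to X2. Row has a profitable deviation.

No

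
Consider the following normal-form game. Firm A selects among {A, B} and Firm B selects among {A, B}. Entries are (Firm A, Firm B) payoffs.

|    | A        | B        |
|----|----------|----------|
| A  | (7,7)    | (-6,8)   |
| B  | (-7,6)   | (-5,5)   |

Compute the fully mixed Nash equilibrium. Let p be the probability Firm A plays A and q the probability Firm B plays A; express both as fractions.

In a mixed NE each player is indifferent between their pure strategies, so the opponent's mix sets the indifference.
Firm B indifferent between A and B: p·7 + (1−p)·6 = p·8 + (1−p)·5 ⟹ 6 + 1p = 5 + 3p ⟹ p = 1/2.
Firm A indifferent between A and B: q·7 + (1−q)·(-6) = q·(-7) + (1−q)·(-5) ⟹ (-6) + 13q = (-5) + (-2)q ⟹ q = 1/15.

p = 1/2, q = 1/15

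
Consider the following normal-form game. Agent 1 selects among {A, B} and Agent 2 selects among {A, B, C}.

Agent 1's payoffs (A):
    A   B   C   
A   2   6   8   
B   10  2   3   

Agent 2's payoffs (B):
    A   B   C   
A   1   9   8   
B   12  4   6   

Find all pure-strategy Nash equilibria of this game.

A profile is a Nash equilibrium when each player is best-responding to the other.
Agent 1's best responses — vs A: B (payoff 10); vs B: A (payoff 6); vs C: A (payoff 8).
Agent 2's best responses — vs A: B (payoff 9); vs B: A (payoff 12).
Mutual best responses occur at (A, B) and (B, A); at each, neither player gains by switching.

(A, B) and (B, A)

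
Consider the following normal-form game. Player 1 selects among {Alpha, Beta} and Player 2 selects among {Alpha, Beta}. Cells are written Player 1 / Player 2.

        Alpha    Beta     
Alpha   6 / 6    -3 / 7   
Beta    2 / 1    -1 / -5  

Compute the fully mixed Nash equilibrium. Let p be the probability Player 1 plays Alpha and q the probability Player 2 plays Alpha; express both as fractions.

p = 6/7, q = 1/3

Each player's mixing probability is pinned down by making the *other* player indifferent.
Player 2 indifferent between Alpha and Beta: p·6 + (1−p)·1 = p·7 + (1−p)·(-5) ⟹ 1 + 5p = (-5) + 12p ⟹ p = 6/7.
Player 1 indifferent between Alpha and Beta: q·6 + (1−q)·(-3) = q·2 + (1−q)·(-1) ⟹ (-3) + 9q = (-1) + 3q ⟹ q = 1/3.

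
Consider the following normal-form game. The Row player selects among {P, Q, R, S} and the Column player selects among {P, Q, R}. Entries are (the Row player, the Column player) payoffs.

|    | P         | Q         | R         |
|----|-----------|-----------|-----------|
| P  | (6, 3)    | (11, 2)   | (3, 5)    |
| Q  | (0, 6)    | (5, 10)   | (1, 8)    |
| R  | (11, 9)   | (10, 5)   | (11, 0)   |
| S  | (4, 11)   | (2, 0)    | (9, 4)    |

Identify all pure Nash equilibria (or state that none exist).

A profile is a Nash equilibrium when each player is best-responding to the other.
The Row player's best responses — vs P: R (payoff 11); vs Q: P (payoff 11); vs R: R (payoff 11).
The Column player's best responses — vs P: R (payoff 5); vs Q: Q (payoff 10); vs R: P (payoff 9); vs S: P (payoff 11).
The only mutual best response is (R, P); neither player gains by switching there.

(R, P)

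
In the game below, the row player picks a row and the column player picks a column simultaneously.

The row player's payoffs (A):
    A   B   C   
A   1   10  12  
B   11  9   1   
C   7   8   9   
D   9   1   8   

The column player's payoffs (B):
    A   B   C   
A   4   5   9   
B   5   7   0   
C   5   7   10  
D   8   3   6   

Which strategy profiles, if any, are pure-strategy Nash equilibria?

(A, C)

A profile is a Nash equilibrium when each player is best-responding to the other.
The row player's best responses — vs A: B (payoff 11); vs B: A (payoff 10); vs C: A (payoff 12).
The column player's best responses — vs A: C (payoff 9); vs B: B (payoff 7); vs C: C (payoff 10); vs D: A (payoff 8).
The only mutual best response is (A, C); neither player gains by switching there.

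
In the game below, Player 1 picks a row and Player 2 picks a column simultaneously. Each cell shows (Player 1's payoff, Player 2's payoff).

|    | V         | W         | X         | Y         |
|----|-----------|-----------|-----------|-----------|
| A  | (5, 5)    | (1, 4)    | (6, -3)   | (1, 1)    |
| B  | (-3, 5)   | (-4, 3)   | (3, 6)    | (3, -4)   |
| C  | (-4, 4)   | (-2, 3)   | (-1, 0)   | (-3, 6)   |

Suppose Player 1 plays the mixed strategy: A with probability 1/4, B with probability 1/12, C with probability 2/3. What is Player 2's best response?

Player 2's best reply maximizes expected payoff against the mix.
V: (1/4)·5 + (1/12)·5 + (2/3)·4 = 13/3
W: (1/4)·4 + (1/12)·3 + (2/3)·3 = 13/4
X: (1/4)·(-3) + (1/12)·6 + (2/3)·0 = -1/4
Y: (1/4)·1 + (1/12)·(-4) + (2/3)·6 = 47/12
Highest expected payoff is 13/3, from V.

V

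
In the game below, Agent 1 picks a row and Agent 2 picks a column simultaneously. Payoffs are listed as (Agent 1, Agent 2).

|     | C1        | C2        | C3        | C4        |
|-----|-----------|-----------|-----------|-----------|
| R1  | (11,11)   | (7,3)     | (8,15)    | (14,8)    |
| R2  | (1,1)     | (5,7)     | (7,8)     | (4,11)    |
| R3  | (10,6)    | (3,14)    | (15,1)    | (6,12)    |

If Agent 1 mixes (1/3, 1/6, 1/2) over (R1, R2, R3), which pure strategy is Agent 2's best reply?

Compute Agent 2's expected payoff from each pure strategy against the given mix.
C1: (1/3)·11 + (1/6)·1 + (1/2)·6 = 41/6
C2: (1/3)·3 + (1/6)·7 + (1/2)·14 = 55/6
C3: (1/3)·15 + (1/6)·8 + (1/2)·1 = 41/6
C4: (1/3)·8 + (1/6)·11 + (1/2)·12 = 21/2
Highest expected payoff is 21/2, from C4.

C4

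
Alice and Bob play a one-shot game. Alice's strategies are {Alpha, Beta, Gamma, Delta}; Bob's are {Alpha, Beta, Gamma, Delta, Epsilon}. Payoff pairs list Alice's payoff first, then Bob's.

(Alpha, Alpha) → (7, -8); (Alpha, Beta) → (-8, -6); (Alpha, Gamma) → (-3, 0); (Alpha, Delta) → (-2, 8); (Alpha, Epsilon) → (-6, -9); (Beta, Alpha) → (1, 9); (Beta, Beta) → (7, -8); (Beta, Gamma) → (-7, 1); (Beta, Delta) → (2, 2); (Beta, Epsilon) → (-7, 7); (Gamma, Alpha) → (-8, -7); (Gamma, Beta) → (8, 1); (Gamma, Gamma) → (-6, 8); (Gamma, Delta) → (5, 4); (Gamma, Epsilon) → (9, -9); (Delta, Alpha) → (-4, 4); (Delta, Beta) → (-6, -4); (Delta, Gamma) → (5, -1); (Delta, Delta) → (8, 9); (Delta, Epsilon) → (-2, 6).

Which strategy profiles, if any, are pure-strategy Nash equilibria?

Check mutual best responses: a cell is a NE iff neither player can gain by unilaterally deviating.
Alice's best responses — vs Alpha: Alpha (payoff 7); vs Beta: Gamma (payoff 8); vs Gamma: Delta (payoff 5); vs Delta: Delta (payoff 8); vs Epsilon: Gamma (payoff 9).
Bob's best responses — vs Alpha: Delta (payoff 8); vs Beta: Alpha (payoff 9); vs Gamma: Gamma (payoff 8); vs Delta: Delta (payoff 9).
The only mutual best response is (Delta, Delta); neither player gains by switching there.

(Delta, Delta)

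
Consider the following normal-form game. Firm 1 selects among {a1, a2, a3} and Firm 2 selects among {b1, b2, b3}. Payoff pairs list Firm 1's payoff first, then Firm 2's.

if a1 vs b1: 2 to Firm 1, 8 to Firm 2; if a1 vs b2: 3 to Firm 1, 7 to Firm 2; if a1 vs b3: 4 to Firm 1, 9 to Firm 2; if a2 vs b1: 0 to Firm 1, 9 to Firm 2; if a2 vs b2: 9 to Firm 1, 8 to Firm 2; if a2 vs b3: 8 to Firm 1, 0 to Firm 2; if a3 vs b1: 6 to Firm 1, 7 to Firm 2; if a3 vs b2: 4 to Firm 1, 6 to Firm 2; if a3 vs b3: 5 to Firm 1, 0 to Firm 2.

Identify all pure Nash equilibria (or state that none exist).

Check mutual best responses: a cell is a NE iff neither player can gain by unilaterally deviating.
Firm 1's best responses — vs b1: a3 (payoff 6); vs b2: a2 (payoff 9); vs b3: a2 (payoff 8).
Firm 2's best responses — vs a1: b3 (payoff 9); vs a2: b1 (payoff 9); vs a3: b1 (payoff 7).
The only mutual best response is (a3, b1); neither player gains by switching there.

(a3, b1)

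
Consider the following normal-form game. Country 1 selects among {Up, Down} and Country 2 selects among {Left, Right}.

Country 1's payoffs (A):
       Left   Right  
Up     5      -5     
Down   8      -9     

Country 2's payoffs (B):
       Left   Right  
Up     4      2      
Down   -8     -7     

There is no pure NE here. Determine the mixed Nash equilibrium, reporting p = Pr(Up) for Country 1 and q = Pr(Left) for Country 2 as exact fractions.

Each player's mixing probability is pinned down by making the *other* player indifferent.
Country 2 indifferent between Left and Right: p·4 + (1−p)·(-8) = p·2 + (1−p)·(-7) ⟹ (-8) + 12p = (-7) + 9p ⟹ p = 1/3.
Country 1 indifferent between Up and Down: q·5 + (1−q)·(-5) = q·8 + (1−q)·(-9) ⟹ (-5) + 10q = (-9) + 17q ⟹ q = 4/7.

p = 1/3, q = 4/7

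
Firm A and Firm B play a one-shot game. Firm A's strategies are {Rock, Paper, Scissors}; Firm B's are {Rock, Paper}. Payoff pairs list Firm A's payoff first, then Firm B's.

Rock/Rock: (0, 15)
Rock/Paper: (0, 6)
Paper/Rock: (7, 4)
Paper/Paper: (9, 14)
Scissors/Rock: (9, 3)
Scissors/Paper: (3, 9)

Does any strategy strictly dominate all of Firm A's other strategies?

None

Check whether one of Firm A's strategies beats all alternatives regardless of what the opponent does.
Rock is not dominant: against Rock, Paper gives 7 > 0.
Paper is not dominant: against Rock, Scissors gives 9 > 7.
Scissors is not dominant: against Paper, Paper gives 9 > 3.
No single strategy is best against every opponent action.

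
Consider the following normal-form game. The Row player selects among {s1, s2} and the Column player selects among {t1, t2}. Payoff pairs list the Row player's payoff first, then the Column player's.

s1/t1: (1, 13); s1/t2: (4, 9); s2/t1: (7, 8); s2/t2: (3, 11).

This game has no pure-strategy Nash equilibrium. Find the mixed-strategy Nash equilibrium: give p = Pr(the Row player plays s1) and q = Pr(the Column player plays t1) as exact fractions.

p = 3/7, q = 1/7

Each player's mixing probability is pinned down by making the *other* player indifferent.
The Column player indifferent between t1 and t2: p·13 + (1−p)·8 = p·9 + (1−p)·11 ⟹ 8 + 5p = 11 + (-2)p ⟹ p = 3/7.
The Row player indifferent between s1 and s2: q·1 + (1−q)·4 = q·7 + (1−q)·3 ⟹ 4 + (-3)q = 3 + 4q ⟹ q = 1/7.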